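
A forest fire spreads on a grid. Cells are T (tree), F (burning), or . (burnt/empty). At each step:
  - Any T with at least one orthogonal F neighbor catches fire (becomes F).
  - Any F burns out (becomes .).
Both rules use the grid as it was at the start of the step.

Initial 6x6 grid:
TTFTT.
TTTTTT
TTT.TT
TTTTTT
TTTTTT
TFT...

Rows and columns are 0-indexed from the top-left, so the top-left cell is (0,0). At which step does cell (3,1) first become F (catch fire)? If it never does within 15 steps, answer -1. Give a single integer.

Step 1: cell (3,1)='T' (+6 fires, +2 burnt)
Step 2: cell (3,1)='F' (+8 fires, +6 burnt)
  -> target ignites at step 2
Step 3: cell (3,1)='.' (+6 fires, +8 burnt)
Step 4: cell (3,1)='.' (+5 fires, +6 burnt)
Step 5: cell (3,1)='.' (+3 fires, +5 burnt)
Step 6: cell (3,1)='.' (+1 fires, +3 burnt)
Step 7: cell (3,1)='.' (+0 fires, +1 burnt)
  fire out at step 7

2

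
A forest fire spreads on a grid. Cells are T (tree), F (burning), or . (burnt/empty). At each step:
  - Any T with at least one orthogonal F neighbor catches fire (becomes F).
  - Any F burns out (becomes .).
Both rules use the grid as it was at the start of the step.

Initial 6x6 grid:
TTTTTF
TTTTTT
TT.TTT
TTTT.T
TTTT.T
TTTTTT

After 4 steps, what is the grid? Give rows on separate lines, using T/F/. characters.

Step 1: 2 trees catch fire, 1 burn out
  TTTTF.
  TTTTTF
  TT.TTT
  TTTT.T
  TTTT.T
  TTTTTT
Step 2: 3 trees catch fire, 2 burn out
  TTTF..
  TTTTF.
  TT.TTF
  TTTT.T
  TTTT.T
  TTTTTT
Step 3: 4 trees catch fire, 3 burn out
  TTF...
  TTTF..
  TT.TF.
  TTTT.F
  TTTT.T
  TTTTTT
Step 4: 4 trees catch fire, 4 burn out
  TF....
  TTF...
  TT.F..
  TTTT..
  TTTT.F
  TTTTTT

TF....
TTF...
TT.F..
TTTT..
TTTT.F
TTTTTT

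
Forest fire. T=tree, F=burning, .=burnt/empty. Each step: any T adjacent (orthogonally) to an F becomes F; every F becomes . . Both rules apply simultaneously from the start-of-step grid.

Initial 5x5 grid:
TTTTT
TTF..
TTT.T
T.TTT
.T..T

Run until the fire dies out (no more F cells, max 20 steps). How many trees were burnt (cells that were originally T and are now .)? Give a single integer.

Step 1: +3 fires, +1 burnt (F count now 3)
Step 2: +5 fires, +3 burnt (F count now 5)
Step 3: +4 fires, +5 burnt (F count now 4)
Step 4: +2 fires, +4 burnt (F count now 2)
Step 5: +2 fires, +2 burnt (F count now 2)
Step 6: +0 fires, +2 burnt (F count now 0)
Fire out after step 6
Initially T: 17, now '.': 24
Total burnt (originally-T cells now '.'): 16

Answer: 16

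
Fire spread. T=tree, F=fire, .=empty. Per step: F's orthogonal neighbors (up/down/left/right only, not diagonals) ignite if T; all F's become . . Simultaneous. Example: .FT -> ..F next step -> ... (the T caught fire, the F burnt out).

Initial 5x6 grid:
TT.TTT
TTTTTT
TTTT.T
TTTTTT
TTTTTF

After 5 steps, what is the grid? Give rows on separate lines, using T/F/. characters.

Step 1: 2 trees catch fire, 1 burn out
  TT.TTT
  TTTTTT
  TTTT.T
  TTTTTF
  TTTTF.
Step 2: 3 trees catch fire, 2 burn out
  TT.TTT
  TTTTTT
  TTTT.F
  TTTTF.
  TTTF..
Step 3: 3 trees catch fire, 3 burn out
  TT.TTT
  TTTTTF
  TTTT..
  TTTF..
  TTF...
Step 4: 5 trees catch fire, 3 burn out
  TT.TTF
  TTTTF.
  TTTF..
  TTF...
  TF....
Step 5: 5 trees catch fire, 5 burn out
  TT.TF.
  TTTF..
  TTF...
  TF....
  F.....

TT.TF.
TTTF..
TTF...
TF....
F.....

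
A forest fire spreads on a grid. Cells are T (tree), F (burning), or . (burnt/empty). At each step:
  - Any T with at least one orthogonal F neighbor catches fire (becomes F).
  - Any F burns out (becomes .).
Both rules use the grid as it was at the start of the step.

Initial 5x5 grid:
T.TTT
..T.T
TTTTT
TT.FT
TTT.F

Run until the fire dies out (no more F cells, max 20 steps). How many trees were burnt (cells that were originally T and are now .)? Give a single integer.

Answer: 16

Derivation:
Step 1: +2 fires, +2 burnt (F count now 2)
Step 2: +2 fires, +2 burnt (F count now 2)
Step 3: +3 fires, +2 burnt (F count now 3)
Step 4: +4 fires, +3 burnt (F count now 4)
Step 5: +3 fires, +4 burnt (F count now 3)
Step 6: +2 fires, +3 burnt (F count now 2)
Step 7: +0 fires, +2 burnt (F count now 0)
Fire out after step 7
Initially T: 17, now '.': 24
Total burnt (originally-T cells now '.'): 16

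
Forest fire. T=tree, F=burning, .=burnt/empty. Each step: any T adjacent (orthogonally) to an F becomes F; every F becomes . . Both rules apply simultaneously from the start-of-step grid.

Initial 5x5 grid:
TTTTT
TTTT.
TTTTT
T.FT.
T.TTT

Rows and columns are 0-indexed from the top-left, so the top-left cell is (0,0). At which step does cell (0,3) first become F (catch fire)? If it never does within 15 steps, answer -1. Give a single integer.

Step 1: cell (0,3)='T' (+3 fires, +1 burnt)
Step 2: cell (0,3)='T' (+4 fires, +3 burnt)
Step 3: cell (0,3)='T' (+6 fires, +4 burnt)
Step 4: cell (0,3)='F' (+4 fires, +6 burnt)
  -> target ignites at step 4
Step 5: cell (0,3)='.' (+3 fires, +4 burnt)
Step 6: cell (0,3)='.' (+0 fires, +3 burnt)
  fire out at step 6

4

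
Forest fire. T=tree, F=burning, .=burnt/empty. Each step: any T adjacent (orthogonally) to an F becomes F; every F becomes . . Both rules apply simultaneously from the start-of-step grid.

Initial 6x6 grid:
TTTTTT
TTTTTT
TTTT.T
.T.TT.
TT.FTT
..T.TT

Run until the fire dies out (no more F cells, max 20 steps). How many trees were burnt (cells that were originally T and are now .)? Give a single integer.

Answer: 26

Derivation:
Step 1: +2 fires, +1 burnt (F count now 2)
Step 2: +4 fires, +2 burnt (F count now 4)
Step 3: +3 fires, +4 burnt (F count now 3)
Step 4: +4 fires, +3 burnt (F count now 4)
Step 5: +6 fires, +4 burnt (F count now 6)
Step 6: +5 fires, +6 burnt (F count now 5)
Step 7: +2 fires, +5 burnt (F count now 2)
Step 8: +0 fires, +2 burnt (F count now 0)
Fire out after step 8
Initially T: 27, now '.': 35
Total burnt (originally-T cells now '.'): 26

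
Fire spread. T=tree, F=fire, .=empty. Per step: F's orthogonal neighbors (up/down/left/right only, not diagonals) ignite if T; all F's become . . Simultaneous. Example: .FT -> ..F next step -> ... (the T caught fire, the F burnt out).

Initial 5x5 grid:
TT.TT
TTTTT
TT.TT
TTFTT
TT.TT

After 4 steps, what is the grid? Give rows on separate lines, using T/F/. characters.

Step 1: 2 trees catch fire, 1 burn out
  TT.TT
  TTTTT
  TT.TT
  TF.FT
  TT.TT
Step 2: 6 trees catch fire, 2 burn out
  TT.TT
  TTTTT
  TF.FT
  F...F
  TF.FT
Step 3: 6 trees catch fire, 6 burn out
  TT.TT
  TFTFT
  F...F
  .....
  F...F
Step 4: 5 trees catch fire, 6 burn out
  TF.FT
  F.F.F
  .....
  .....
  .....

TF.FT
F.F.F
.....
.....
.....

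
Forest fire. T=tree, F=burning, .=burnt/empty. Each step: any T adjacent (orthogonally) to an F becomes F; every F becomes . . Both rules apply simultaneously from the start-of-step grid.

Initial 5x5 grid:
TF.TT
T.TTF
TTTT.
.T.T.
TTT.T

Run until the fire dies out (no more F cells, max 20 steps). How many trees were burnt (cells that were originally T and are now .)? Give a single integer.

Step 1: +3 fires, +2 burnt (F count now 3)
Step 2: +4 fires, +3 burnt (F count now 4)
Step 3: +3 fires, +4 burnt (F count now 3)
Step 4: +1 fires, +3 burnt (F count now 1)
Step 5: +1 fires, +1 burnt (F count now 1)
Step 6: +1 fires, +1 burnt (F count now 1)
Step 7: +2 fires, +1 burnt (F count now 2)
Step 8: +0 fires, +2 burnt (F count now 0)
Fire out after step 8
Initially T: 16, now '.': 24
Total burnt (originally-T cells now '.'): 15

Answer: 15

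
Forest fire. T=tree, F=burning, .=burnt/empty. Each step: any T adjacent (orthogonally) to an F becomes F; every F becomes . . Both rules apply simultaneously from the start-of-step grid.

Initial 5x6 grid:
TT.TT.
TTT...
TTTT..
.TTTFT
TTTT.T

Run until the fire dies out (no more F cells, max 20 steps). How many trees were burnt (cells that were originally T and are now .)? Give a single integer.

Answer: 18

Derivation:
Step 1: +2 fires, +1 burnt (F count now 2)
Step 2: +4 fires, +2 burnt (F count now 4)
Step 3: +3 fires, +4 burnt (F count now 3)
Step 4: +3 fires, +3 burnt (F count now 3)
Step 5: +3 fires, +3 burnt (F count now 3)
Step 6: +2 fires, +3 burnt (F count now 2)
Step 7: +1 fires, +2 burnt (F count now 1)
Step 8: +0 fires, +1 burnt (F count now 0)
Fire out after step 8
Initially T: 20, now '.': 28
Total burnt (originally-T cells now '.'): 18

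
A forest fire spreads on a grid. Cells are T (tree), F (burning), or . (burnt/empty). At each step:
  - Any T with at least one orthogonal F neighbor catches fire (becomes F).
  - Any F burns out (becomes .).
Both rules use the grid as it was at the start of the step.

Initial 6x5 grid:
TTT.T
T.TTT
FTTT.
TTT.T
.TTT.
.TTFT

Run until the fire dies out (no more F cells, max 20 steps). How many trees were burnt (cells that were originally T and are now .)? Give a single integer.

Answer: 20

Derivation:
Step 1: +6 fires, +2 burnt (F count now 6)
Step 2: +5 fires, +6 burnt (F count now 5)
Step 3: +5 fires, +5 burnt (F count now 5)
Step 4: +2 fires, +5 burnt (F count now 2)
Step 5: +1 fires, +2 burnt (F count now 1)
Step 6: +1 fires, +1 burnt (F count now 1)
Step 7: +0 fires, +1 burnt (F count now 0)
Fire out after step 7
Initially T: 21, now '.': 29
Total burnt (originally-T cells now '.'): 20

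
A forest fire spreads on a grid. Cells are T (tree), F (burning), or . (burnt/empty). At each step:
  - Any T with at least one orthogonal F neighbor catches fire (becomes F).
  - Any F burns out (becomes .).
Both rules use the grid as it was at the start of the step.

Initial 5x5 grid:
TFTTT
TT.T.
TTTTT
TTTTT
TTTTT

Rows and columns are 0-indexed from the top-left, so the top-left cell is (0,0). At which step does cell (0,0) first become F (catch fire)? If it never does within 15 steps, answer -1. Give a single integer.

Step 1: cell (0,0)='F' (+3 fires, +1 burnt)
  -> target ignites at step 1
Step 2: cell (0,0)='.' (+3 fires, +3 burnt)
Step 3: cell (0,0)='.' (+5 fires, +3 burnt)
Step 4: cell (0,0)='.' (+4 fires, +5 burnt)
Step 5: cell (0,0)='.' (+4 fires, +4 burnt)
Step 6: cell (0,0)='.' (+2 fires, +4 burnt)
Step 7: cell (0,0)='.' (+1 fires, +2 burnt)
Step 8: cell (0,0)='.' (+0 fires, +1 burnt)
  fire out at step 8

1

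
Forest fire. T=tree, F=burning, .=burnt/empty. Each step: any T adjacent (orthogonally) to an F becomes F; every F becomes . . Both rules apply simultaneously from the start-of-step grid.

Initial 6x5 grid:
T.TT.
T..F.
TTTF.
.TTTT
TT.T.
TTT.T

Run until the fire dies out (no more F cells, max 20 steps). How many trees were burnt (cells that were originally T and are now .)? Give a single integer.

Step 1: +3 fires, +2 burnt (F count now 3)
Step 2: +5 fires, +3 burnt (F count now 5)
Step 3: +2 fires, +5 burnt (F count now 2)
Step 4: +2 fires, +2 burnt (F count now 2)
Step 5: +3 fires, +2 burnt (F count now 3)
Step 6: +2 fires, +3 burnt (F count now 2)
Step 7: +0 fires, +2 burnt (F count now 0)
Fire out after step 7
Initially T: 18, now '.': 29
Total burnt (originally-T cells now '.'): 17

Answer: 17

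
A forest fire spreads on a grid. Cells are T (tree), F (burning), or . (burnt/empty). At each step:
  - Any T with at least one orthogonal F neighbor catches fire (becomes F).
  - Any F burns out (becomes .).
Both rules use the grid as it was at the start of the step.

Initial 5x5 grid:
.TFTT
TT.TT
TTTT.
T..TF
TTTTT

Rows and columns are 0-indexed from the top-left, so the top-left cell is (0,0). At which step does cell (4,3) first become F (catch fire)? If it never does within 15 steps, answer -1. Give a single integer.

Step 1: cell (4,3)='T' (+4 fires, +2 burnt)
Step 2: cell (4,3)='F' (+5 fires, +4 burnt)
  -> target ignites at step 2
Step 3: cell (4,3)='.' (+5 fires, +5 burnt)
Step 4: cell (4,3)='.' (+2 fires, +5 burnt)
Step 5: cell (4,3)='.' (+2 fires, +2 burnt)
Step 6: cell (4,3)='.' (+0 fires, +2 burnt)
  fire out at step 6

2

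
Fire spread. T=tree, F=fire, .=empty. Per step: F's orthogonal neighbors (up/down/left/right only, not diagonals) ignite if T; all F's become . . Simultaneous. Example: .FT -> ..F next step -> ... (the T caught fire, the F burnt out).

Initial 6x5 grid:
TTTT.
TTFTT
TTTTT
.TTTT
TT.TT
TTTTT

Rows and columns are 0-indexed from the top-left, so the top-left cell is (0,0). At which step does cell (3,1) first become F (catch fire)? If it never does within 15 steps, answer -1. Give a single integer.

Step 1: cell (3,1)='T' (+4 fires, +1 burnt)
Step 2: cell (3,1)='T' (+7 fires, +4 burnt)
Step 3: cell (3,1)='F' (+5 fires, +7 burnt)
  -> target ignites at step 3
Step 4: cell (3,1)='.' (+3 fires, +5 burnt)
Step 5: cell (3,1)='.' (+4 fires, +3 burnt)
Step 6: cell (3,1)='.' (+3 fires, +4 burnt)
Step 7: cell (3,1)='.' (+0 fires, +3 burnt)
  fire out at step 7

3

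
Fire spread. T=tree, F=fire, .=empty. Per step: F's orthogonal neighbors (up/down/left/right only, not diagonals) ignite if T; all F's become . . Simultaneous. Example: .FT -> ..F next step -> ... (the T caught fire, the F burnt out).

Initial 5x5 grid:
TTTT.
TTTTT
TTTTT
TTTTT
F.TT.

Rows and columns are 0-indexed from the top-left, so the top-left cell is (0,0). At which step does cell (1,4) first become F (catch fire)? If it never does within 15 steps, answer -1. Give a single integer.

Step 1: cell (1,4)='T' (+1 fires, +1 burnt)
Step 2: cell (1,4)='T' (+2 fires, +1 burnt)
Step 3: cell (1,4)='T' (+3 fires, +2 burnt)
Step 4: cell (1,4)='T' (+5 fires, +3 burnt)
Step 5: cell (1,4)='T' (+5 fires, +5 burnt)
Step 6: cell (1,4)='T' (+3 fires, +5 burnt)
Step 7: cell (1,4)='F' (+2 fires, +3 burnt)
  -> target ignites at step 7
Step 8: cell (1,4)='.' (+0 fires, +2 burnt)
  fire out at step 8

7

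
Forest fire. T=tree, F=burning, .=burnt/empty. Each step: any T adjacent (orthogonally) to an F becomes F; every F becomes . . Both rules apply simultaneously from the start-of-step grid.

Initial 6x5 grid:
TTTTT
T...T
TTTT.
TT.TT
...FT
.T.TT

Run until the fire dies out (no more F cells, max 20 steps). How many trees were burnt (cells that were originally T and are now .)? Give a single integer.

Step 1: +3 fires, +1 burnt (F count now 3)
Step 2: +3 fires, +3 burnt (F count now 3)
Step 3: +1 fires, +3 burnt (F count now 1)
Step 4: +1 fires, +1 burnt (F count now 1)
Step 5: +2 fires, +1 burnt (F count now 2)
Step 6: +2 fires, +2 burnt (F count now 2)
Step 7: +1 fires, +2 burnt (F count now 1)
Step 8: +1 fires, +1 burnt (F count now 1)
Step 9: +1 fires, +1 burnt (F count now 1)
Step 10: +1 fires, +1 burnt (F count now 1)
Step 11: +1 fires, +1 burnt (F count now 1)
Step 12: +1 fires, +1 burnt (F count now 1)
Step 13: +0 fires, +1 burnt (F count now 0)
Fire out after step 13
Initially T: 19, now '.': 29
Total burnt (originally-T cells now '.'): 18

Answer: 18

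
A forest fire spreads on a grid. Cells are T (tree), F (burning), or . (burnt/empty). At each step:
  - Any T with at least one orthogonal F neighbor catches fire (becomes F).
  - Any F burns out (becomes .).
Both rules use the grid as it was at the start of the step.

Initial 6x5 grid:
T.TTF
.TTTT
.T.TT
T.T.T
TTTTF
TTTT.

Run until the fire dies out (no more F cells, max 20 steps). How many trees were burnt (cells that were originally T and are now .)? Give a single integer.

Answer: 20

Derivation:
Step 1: +4 fires, +2 burnt (F count now 4)
Step 2: +5 fires, +4 burnt (F count now 5)
Step 3: +5 fires, +5 burnt (F count now 5)
Step 4: +3 fires, +5 burnt (F count now 3)
Step 5: +3 fires, +3 burnt (F count now 3)
Step 6: +0 fires, +3 burnt (F count now 0)
Fire out after step 6
Initially T: 21, now '.': 29
Total burnt (originally-T cells now '.'): 20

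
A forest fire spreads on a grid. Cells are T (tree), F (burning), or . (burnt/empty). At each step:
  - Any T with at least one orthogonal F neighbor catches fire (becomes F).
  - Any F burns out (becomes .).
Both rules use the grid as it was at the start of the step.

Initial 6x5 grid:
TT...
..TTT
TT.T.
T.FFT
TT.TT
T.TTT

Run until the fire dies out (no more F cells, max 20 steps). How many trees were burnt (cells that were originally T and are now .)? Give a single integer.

Step 1: +3 fires, +2 burnt (F count now 3)
Step 2: +3 fires, +3 burnt (F count now 3)
Step 3: +4 fires, +3 burnt (F count now 4)
Step 4: +0 fires, +4 burnt (F count now 0)
Fire out after step 4
Initially T: 18, now '.': 22
Total burnt (originally-T cells now '.'): 10

Answer: 10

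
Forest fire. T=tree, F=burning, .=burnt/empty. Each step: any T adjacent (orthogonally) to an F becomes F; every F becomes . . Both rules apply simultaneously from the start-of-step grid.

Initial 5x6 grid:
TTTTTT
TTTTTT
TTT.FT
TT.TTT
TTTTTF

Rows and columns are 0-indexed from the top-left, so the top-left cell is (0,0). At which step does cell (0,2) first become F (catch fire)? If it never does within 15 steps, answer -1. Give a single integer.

Step 1: cell (0,2)='T' (+5 fires, +2 burnt)
Step 2: cell (0,2)='T' (+5 fires, +5 burnt)
Step 3: cell (0,2)='T' (+4 fires, +5 burnt)
Step 4: cell (0,2)='F' (+4 fires, +4 burnt)
  -> target ignites at step 4
Step 5: cell (0,2)='.' (+5 fires, +4 burnt)
Step 6: cell (0,2)='.' (+3 fires, +5 burnt)
Step 7: cell (0,2)='.' (+0 fires, +3 burnt)
  fire out at step 7

4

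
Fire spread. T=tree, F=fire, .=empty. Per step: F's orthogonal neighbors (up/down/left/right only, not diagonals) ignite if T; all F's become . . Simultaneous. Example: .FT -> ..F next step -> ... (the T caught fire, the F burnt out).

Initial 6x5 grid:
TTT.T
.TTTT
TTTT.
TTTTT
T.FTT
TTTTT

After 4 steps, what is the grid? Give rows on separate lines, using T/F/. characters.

Step 1: 3 trees catch fire, 1 burn out
  TTT.T
  .TTTT
  TTTT.
  TTFTT
  T..FT
  TTFTT
Step 2: 6 trees catch fire, 3 burn out
  TTT.T
  .TTTT
  TTFT.
  TF.FT
  T...F
  TF.FT
Step 3: 7 trees catch fire, 6 burn out
  TTT.T
  .TFTT
  TF.F.
  F...F
  T....
  F...F
Step 4: 5 trees catch fire, 7 burn out
  TTF.T
  .F.FT
  F....
  .....
  F....
  .....

TTF.T
.F.FT
F....
.....
F....
.....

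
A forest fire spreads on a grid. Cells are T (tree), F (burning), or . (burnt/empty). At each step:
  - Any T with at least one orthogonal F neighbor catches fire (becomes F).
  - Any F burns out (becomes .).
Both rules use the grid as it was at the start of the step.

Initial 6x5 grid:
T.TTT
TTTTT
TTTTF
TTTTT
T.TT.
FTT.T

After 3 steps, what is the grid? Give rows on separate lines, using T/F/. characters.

Step 1: 5 trees catch fire, 2 burn out
  T.TTT
  TTTTF
  TTTF.
  TTTTF
  F.TT.
  .FT.T
Step 2: 6 trees catch fire, 5 burn out
  T.TTF
  TTTF.
  TTF..
  FTTF.
  ..TT.
  ..F.T
Step 3: 8 trees catch fire, 6 burn out
  T.TF.
  TTF..
  FF...
  .FF..
  ..FF.
  ....T

T.TF.
TTF..
FF...
.FF..
..FF.
....T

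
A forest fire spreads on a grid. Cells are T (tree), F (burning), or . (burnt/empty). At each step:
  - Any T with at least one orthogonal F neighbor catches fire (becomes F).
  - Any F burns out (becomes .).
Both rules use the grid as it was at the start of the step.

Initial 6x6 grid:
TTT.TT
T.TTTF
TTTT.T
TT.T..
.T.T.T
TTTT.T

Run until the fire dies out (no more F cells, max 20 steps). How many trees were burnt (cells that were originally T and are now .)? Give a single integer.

Answer: 23

Derivation:
Step 1: +3 fires, +1 burnt (F count now 3)
Step 2: +2 fires, +3 burnt (F count now 2)
Step 3: +2 fires, +2 burnt (F count now 2)
Step 4: +3 fires, +2 burnt (F count now 3)
Step 5: +3 fires, +3 burnt (F count now 3)
Step 6: +4 fires, +3 burnt (F count now 4)
Step 7: +4 fires, +4 burnt (F count now 4)
Step 8: +1 fires, +4 burnt (F count now 1)
Step 9: +1 fires, +1 burnt (F count now 1)
Step 10: +0 fires, +1 burnt (F count now 0)
Fire out after step 10
Initially T: 25, now '.': 34
Total burnt (originally-T cells now '.'): 23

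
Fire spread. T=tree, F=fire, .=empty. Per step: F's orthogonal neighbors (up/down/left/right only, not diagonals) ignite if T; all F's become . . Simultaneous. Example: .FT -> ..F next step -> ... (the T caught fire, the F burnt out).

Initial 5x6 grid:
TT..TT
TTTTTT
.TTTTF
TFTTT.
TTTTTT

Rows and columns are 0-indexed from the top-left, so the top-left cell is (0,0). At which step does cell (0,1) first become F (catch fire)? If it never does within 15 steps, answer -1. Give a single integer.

Step 1: cell (0,1)='T' (+6 fires, +2 burnt)
Step 2: cell (0,1)='T' (+9 fires, +6 burnt)
Step 3: cell (0,1)='F' (+7 fires, +9 burnt)
  -> target ignites at step 3
Step 4: cell (0,1)='.' (+2 fires, +7 burnt)
Step 5: cell (0,1)='.' (+0 fires, +2 burnt)
  fire out at step 5

3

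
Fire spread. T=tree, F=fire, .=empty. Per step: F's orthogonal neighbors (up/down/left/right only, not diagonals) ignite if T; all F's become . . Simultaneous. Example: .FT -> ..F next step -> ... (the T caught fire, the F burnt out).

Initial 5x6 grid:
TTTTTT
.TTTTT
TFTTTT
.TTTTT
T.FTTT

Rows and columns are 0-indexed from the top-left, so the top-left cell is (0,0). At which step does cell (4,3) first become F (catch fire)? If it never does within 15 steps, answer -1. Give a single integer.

Step 1: cell (4,3)='F' (+6 fires, +2 burnt)
  -> target ignites at step 1
Step 2: cell (4,3)='.' (+5 fires, +6 burnt)
Step 3: cell (4,3)='.' (+6 fires, +5 burnt)
Step 4: cell (4,3)='.' (+4 fires, +6 burnt)
Step 5: cell (4,3)='.' (+2 fires, +4 burnt)
Step 6: cell (4,3)='.' (+1 fires, +2 burnt)
Step 7: cell (4,3)='.' (+0 fires, +1 burnt)
  fire out at step 7

1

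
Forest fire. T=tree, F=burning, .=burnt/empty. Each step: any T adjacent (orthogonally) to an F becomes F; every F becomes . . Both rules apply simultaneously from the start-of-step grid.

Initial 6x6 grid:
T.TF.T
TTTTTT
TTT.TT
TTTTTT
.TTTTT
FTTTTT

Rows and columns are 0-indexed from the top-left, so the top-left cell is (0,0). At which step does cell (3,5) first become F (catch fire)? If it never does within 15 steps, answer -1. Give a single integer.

Step 1: cell (3,5)='T' (+3 fires, +2 burnt)
Step 2: cell (3,5)='T' (+4 fires, +3 burnt)
Step 3: cell (3,5)='T' (+7 fires, +4 burnt)
Step 4: cell (3,5)='T' (+9 fires, +7 burnt)
Step 5: cell (3,5)='F' (+6 fires, +9 burnt)
  -> target ignites at step 5
Step 6: cell (3,5)='.' (+1 fires, +6 burnt)
Step 7: cell (3,5)='.' (+0 fires, +1 burnt)
  fire out at step 7

5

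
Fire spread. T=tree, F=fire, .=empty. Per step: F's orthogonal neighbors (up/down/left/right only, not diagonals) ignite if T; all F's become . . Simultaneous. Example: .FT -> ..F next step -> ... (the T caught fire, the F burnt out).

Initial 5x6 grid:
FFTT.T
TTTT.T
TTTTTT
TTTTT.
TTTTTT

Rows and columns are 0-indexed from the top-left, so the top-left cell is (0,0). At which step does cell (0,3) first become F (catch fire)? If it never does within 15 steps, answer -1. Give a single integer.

Step 1: cell (0,3)='T' (+3 fires, +2 burnt)
Step 2: cell (0,3)='F' (+4 fires, +3 burnt)
  -> target ignites at step 2
Step 3: cell (0,3)='.' (+4 fires, +4 burnt)
Step 4: cell (0,3)='.' (+4 fires, +4 burnt)
Step 5: cell (0,3)='.' (+3 fires, +4 burnt)
Step 6: cell (0,3)='.' (+3 fires, +3 burnt)
Step 7: cell (0,3)='.' (+2 fires, +3 burnt)
Step 8: cell (0,3)='.' (+2 fires, +2 burnt)
Step 9: cell (0,3)='.' (+0 fires, +2 burnt)
  fire out at step 9

2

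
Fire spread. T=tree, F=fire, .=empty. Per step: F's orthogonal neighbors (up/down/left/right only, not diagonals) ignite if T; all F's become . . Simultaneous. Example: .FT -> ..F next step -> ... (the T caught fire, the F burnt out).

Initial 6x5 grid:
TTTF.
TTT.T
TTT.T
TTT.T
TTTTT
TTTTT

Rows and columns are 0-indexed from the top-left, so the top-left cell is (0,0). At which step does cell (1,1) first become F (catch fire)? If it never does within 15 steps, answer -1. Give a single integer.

Step 1: cell (1,1)='T' (+1 fires, +1 burnt)
Step 2: cell (1,1)='T' (+2 fires, +1 burnt)
Step 3: cell (1,1)='F' (+3 fires, +2 burnt)
  -> target ignites at step 3
Step 4: cell (1,1)='.' (+3 fires, +3 burnt)
Step 5: cell (1,1)='.' (+3 fires, +3 burnt)
Step 6: cell (1,1)='.' (+4 fires, +3 burnt)
Step 7: cell (1,1)='.' (+4 fires, +4 burnt)
Step 8: cell (1,1)='.' (+3 fires, +4 burnt)
Step 9: cell (1,1)='.' (+1 fires, +3 burnt)
Step 10: cell (1,1)='.' (+1 fires, +1 burnt)
Step 11: cell (1,1)='.' (+0 fires, +1 burnt)
  fire out at step 11

3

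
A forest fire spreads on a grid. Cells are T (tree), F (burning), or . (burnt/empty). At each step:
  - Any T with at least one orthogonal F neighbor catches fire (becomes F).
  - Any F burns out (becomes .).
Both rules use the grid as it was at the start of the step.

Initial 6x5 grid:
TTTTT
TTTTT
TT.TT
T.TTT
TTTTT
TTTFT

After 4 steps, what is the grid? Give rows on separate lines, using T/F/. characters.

Step 1: 3 trees catch fire, 1 burn out
  TTTTT
  TTTTT
  TT.TT
  T.TTT
  TTTFT
  TTF.F
Step 2: 4 trees catch fire, 3 burn out
  TTTTT
  TTTTT
  TT.TT
  T.TFT
  TTF.F
  TF...
Step 3: 5 trees catch fire, 4 burn out
  TTTTT
  TTTTT
  TT.FT
  T.F.F
  TF...
  F....
Step 4: 3 trees catch fire, 5 burn out
  TTTTT
  TTTFT
  TT..F
  T....
  F....
  .....

TTTTT
TTTFT
TT..F
T....
F....
.....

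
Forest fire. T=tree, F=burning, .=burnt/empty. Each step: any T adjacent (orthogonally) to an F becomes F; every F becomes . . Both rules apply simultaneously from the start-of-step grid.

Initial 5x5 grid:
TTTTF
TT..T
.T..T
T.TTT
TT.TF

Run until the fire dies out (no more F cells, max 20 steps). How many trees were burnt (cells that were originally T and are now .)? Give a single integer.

Answer: 13

Derivation:
Step 1: +4 fires, +2 burnt (F count now 4)
Step 2: +3 fires, +4 burnt (F count now 3)
Step 3: +2 fires, +3 burnt (F count now 2)
Step 4: +2 fires, +2 burnt (F count now 2)
Step 5: +2 fires, +2 burnt (F count now 2)
Step 6: +0 fires, +2 burnt (F count now 0)
Fire out after step 6
Initially T: 16, now '.': 22
Total burnt (originally-T cells now '.'): 13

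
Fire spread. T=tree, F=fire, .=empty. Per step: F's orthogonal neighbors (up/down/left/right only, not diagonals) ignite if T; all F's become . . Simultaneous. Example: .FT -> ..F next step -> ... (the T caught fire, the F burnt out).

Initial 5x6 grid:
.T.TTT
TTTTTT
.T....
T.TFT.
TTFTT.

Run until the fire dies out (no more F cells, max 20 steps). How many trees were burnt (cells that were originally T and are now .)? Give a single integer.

Answer: 7

Derivation:
Step 1: +4 fires, +2 burnt (F count now 4)
Step 2: +2 fires, +4 burnt (F count now 2)
Step 3: +1 fires, +2 burnt (F count now 1)
Step 4: +0 fires, +1 burnt (F count now 0)
Fire out after step 4
Initially T: 18, now '.': 19
Total burnt (originally-T cells now '.'): 7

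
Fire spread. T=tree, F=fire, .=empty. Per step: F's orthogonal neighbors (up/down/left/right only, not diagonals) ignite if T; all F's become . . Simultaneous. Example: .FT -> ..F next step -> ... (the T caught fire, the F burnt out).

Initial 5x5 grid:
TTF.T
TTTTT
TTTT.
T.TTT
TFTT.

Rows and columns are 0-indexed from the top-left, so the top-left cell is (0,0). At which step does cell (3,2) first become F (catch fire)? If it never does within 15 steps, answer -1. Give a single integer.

Step 1: cell (3,2)='T' (+4 fires, +2 burnt)
Step 2: cell (3,2)='F' (+7 fires, +4 burnt)
  -> target ignites at step 2
Step 3: cell (3,2)='.' (+6 fires, +7 burnt)
Step 4: cell (3,2)='.' (+2 fires, +6 burnt)
Step 5: cell (3,2)='.' (+0 fires, +2 burnt)
  fire out at step 5

2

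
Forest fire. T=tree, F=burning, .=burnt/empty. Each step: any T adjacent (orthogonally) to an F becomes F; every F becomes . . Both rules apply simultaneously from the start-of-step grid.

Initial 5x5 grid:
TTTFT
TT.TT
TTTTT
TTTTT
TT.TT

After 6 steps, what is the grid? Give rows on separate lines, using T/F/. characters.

Step 1: 3 trees catch fire, 1 burn out
  TTF.F
  TT.FT
  TTTTT
  TTTTT
  TT.TT
Step 2: 3 trees catch fire, 3 burn out
  TF...
  TT..F
  TTTFT
  TTTTT
  TT.TT
Step 3: 5 trees catch fire, 3 burn out
  F....
  TF...
  TTF.F
  TTTFT
  TT.TT
Step 4: 5 trees catch fire, 5 burn out
  .....
  F....
  TF...
  TTF.F
  TT.FT
Step 5: 3 trees catch fire, 5 burn out
  .....
  .....
  F....
  TF...
  TT..F
Step 6: 2 trees catch fire, 3 burn out
  .....
  .....
  .....
  F....
  TF...

.....
.....
.....
F....
TF...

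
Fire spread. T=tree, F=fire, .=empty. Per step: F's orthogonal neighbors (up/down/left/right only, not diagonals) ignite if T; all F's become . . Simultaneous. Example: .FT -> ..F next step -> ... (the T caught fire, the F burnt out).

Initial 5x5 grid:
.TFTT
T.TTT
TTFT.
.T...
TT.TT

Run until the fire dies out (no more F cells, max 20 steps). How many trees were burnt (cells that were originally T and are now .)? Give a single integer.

Step 1: +5 fires, +2 burnt (F count now 5)
Step 2: +4 fires, +5 burnt (F count now 4)
Step 3: +3 fires, +4 burnt (F count now 3)
Step 4: +1 fires, +3 burnt (F count now 1)
Step 5: +0 fires, +1 burnt (F count now 0)
Fire out after step 5
Initially T: 15, now '.': 23
Total burnt (originally-T cells now '.'): 13

Answer: 13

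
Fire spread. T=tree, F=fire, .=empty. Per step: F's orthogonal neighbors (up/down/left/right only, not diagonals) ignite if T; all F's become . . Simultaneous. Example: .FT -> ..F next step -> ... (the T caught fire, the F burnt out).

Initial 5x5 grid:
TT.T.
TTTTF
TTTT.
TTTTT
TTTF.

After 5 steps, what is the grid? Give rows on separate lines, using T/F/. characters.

Step 1: 3 trees catch fire, 2 burn out
  TT.T.
  TTTF.
  TTTT.
  TTTFT
  TTF..
Step 2: 6 trees catch fire, 3 burn out
  TT.F.
  TTF..
  TTTF.
  TTF.F
  TF...
Step 3: 4 trees catch fire, 6 burn out
  TT...
  TF...
  TTF..
  TF...
  F....
Step 4: 4 trees catch fire, 4 burn out
  TF...
  F....
  TF...
  F....
  .....
Step 5: 2 trees catch fire, 4 burn out
  F....
  .....
  F....
  .....
  .....

F....
.....
F....
.....
.....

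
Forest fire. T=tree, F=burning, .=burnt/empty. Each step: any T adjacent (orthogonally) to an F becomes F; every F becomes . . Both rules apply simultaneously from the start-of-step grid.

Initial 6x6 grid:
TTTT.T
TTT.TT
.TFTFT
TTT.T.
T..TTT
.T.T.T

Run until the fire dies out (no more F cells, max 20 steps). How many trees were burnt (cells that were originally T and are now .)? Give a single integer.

Step 1: +7 fires, +2 burnt (F count now 7)
Step 2: +5 fires, +7 burnt (F count now 5)
Step 3: +7 fires, +5 burnt (F count now 7)
Step 4: +4 fires, +7 burnt (F count now 4)
Step 5: +0 fires, +4 burnt (F count now 0)
Fire out after step 5
Initially T: 24, now '.': 35
Total burnt (originally-T cells now '.'): 23

Answer: 23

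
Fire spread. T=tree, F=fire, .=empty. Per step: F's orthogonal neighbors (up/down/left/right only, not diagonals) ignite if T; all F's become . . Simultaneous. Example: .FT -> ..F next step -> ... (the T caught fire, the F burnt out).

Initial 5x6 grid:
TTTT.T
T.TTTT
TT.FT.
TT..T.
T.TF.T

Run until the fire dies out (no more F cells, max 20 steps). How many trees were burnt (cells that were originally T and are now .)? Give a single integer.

Step 1: +3 fires, +2 burnt (F count now 3)
Step 2: +4 fires, +3 burnt (F count now 4)
Step 3: +2 fires, +4 burnt (F count now 2)
Step 4: +2 fires, +2 burnt (F count now 2)
Step 5: +1 fires, +2 burnt (F count now 1)
Step 6: +1 fires, +1 burnt (F count now 1)
Step 7: +1 fires, +1 burnt (F count now 1)
Step 8: +2 fires, +1 burnt (F count now 2)
Step 9: +2 fires, +2 burnt (F count now 2)
Step 10: +0 fires, +2 burnt (F count now 0)
Fire out after step 10
Initially T: 19, now '.': 29
Total burnt (originally-T cells now '.'): 18

Answer: 18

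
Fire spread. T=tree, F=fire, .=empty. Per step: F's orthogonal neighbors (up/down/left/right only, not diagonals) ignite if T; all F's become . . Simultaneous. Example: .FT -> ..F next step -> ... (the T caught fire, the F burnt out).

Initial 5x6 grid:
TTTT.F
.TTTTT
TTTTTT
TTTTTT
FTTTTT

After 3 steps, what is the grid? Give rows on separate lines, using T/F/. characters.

Step 1: 3 trees catch fire, 2 burn out
  TTTT..
  .TTTTF
  TTTTTT
  FTTTTT
  .FTTTT
Step 2: 5 trees catch fire, 3 burn out
  TTTT..
  .TTTF.
  FTTTTF
  .FTTTT
  ..FTTT
Step 3: 6 trees catch fire, 5 burn out
  TTTT..
  .TTF..
  .FTTF.
  ..FTTF
  ...FTT

TTTT..
.TTF..
.FTTF.
..FTTF
...FTT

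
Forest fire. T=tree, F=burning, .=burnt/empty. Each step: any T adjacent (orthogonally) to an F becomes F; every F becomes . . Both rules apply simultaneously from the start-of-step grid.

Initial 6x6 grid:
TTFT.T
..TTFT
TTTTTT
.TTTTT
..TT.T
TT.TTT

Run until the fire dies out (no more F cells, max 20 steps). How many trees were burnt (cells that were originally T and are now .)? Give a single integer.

Step 1: +6 fires, +2 burnt (F count now 6)
Step 2: +6 fires, +6 burnt (F count now 6)
Step 3: +4 fires, +6 burnt (F count now 4)
Step 4: +5 fires, +4 burnt (F count now 5)
Step 5: +2 fires, +5 burnt (F count now 2)
Step 6: +1 fires, +2 burnt (F count now 1)
Step 7: +0 fires, +1 burnt (F count now 0)
Fire out after step 7
Initially T: 26, now '.': 34
Total burnt (originally-T cells now '.'): 24

Answer: 24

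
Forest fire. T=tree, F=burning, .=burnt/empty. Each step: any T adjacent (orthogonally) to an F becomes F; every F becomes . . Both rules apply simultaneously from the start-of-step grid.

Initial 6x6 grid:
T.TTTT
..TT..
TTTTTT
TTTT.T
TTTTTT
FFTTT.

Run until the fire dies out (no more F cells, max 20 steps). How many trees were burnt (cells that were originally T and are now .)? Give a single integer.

Answer: 26

Derivation:
Step 1: +3 fires, +2 burnt (F count now 3)
Step 2: +4 fires, +3 burnt (F count now 4)
Step 3: +5 fires, +4 burnt (F count now 5)
Step 4: +3 fires, +5 burnt (F count now 3)
Step 5: +3 fires, +3 burnt (F count now 3)
Step 6: +4 fires, +3 burnt (F count now 4)
Step 7: +2 fires, +4 burnt (F count now 2)
Step 8: +1 fires, +2 burnt (F count now 1)
Step 9: +1 fires, +1 burnt (F count now 1)
Step 10: +0 fires, +1 burnt (F count now 0)
Fire out after step 10
Initially T: 27, now '.': 35
Total burnt (originally-T cells now '.'): 26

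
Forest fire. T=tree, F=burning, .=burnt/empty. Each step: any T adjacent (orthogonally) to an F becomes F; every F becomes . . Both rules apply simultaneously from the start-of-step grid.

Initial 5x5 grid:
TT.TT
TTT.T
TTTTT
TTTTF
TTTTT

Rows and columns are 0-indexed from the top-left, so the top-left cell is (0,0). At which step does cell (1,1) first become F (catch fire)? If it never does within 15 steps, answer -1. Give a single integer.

Step 1: cell (1,1)='T' (+3 fires, +1 burnt)
Step 2: cell (1,1)='T' (+4 fires, +3 burnt)
Step 3: cell (1,1)='T' (+4 fires, +4 burnt)
Step 4: cell (1,1)='T' (+5 fires, +4 burnt)
Step 5: cell (1,1)='F' (+3 fires, +5 burnt)
  -> target ignites at step 5
Step 6: cell (1,1)='.' (+2 fires, +3 burnt)
Step 7: cell (1,1)='.' (+1 fires, +2 burnt)
Step 8: cell (1,1)='.' (+0 fires, +1 burnt)
  fire out at step 8

5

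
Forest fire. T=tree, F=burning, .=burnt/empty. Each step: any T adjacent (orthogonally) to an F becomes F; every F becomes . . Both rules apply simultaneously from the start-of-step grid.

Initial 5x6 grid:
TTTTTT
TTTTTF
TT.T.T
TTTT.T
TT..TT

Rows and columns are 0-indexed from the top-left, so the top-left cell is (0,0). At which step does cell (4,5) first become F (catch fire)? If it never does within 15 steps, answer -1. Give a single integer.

Step 1: cell (4,5)='T' (+3 fires, +1 burnt)
Step 2: cell (4,5)='T' (+3 fires, +3 burnt)
Step 3: cell (4,5)='F' (+4 fires, +3 burnt)
  -> target ignites at step 3
Step 4: cell (4,5)='.' (+4 fires, +4 burnt)
Step 5: cell (4,5)='.' (+4 fires, +4 burnt)
Step 6: cell (4,5)='.' (+3 fires, +4 burnt)
Step 7: cell (4,5)='.' (+2 fires, +3 burnt)
Step 8: cell (4,5)='.' (+1 fires, +2 burnt)
Step 9: cell (4,5)='.' (+0 fires, +1 burnt)
  fire out at step 9

3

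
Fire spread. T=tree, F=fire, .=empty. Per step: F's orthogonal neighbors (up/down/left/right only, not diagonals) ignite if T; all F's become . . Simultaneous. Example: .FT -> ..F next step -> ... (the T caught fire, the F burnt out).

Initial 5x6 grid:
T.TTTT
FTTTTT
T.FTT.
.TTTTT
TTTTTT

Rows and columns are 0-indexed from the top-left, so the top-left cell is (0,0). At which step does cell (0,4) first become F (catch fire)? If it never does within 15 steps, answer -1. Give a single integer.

Step 1: cell (0,4)='T' (+6 fires, +2 burnt)
Step 2: cell (0,4)='T' (+6 fires, +6 burnt)
Step 3: cell (0,4)='T' (+5 fires, +6 burnt)
Step 4: cell (0,4)='F' (+5 fires, +5 burnt)
  -> target ignites at step 4
Step 5: cell (0,4)='.' (+2 fires, +5 burnt)
Step 6: cell (0,4)='.' (+0 fires, +2 burnt)
  fire out at step 6

4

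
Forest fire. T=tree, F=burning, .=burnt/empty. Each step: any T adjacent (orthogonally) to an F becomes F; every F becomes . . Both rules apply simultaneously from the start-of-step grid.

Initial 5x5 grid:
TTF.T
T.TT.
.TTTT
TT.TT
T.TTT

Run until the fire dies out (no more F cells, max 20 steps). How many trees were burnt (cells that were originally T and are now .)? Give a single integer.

Step 1: +2 fires, +1 burnt (F count now 2)
Step 2: +3 fires, +2 burnt (F count now 3)
Step 3: +3 fires, +3 burnt (F count now 3)
Step 4: +3 fires, +3 burnt (F count now 3)
Step 5: +3 fires, +3 burnt (F count now 3)
Step 6: +3 fires, +3 burnt (F count now 3)
Step 7: +0 fires, +3 burnt (F count now 0)
Fire out after step 7
Initially T: 18, now '.': 24
Total burnt (originally-T cells now '.'): 17

Answer: 17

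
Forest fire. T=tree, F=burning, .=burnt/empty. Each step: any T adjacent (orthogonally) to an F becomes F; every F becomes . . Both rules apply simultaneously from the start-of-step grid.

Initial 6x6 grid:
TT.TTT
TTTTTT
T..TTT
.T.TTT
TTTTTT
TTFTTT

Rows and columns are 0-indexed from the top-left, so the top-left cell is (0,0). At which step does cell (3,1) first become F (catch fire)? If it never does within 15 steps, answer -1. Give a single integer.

Step 1: cell (3,1)='T' (+3 fires, +1 burnt)
Step 2: cell (3,1)='T' (+4 fires, +3 burnt)
Step 3: cell (3,1)='F' (+5 fires, +4 burnt)
  -> target ignites at step 3
Step 4: cell (3,1)='.' (+3 fires, +5 burnt)
Step 5: cell (3,1)='.' (+3 fires, +3 burnt)
Step 6: cell (3,1)='.' (+4 fires, +3 burnt)
Step 7: cell (3,1)='.' (+3 fires, +4 burnt)
Step 8: cell (3,1)='.' (+3 fires, +3 burnt)
Step 9: cell (3,1)='.' (+2 fires, +3 burnt)
Step 10: cell (3,1)='.' (+0 fires, +2 burnt)
  fire out at step 10

3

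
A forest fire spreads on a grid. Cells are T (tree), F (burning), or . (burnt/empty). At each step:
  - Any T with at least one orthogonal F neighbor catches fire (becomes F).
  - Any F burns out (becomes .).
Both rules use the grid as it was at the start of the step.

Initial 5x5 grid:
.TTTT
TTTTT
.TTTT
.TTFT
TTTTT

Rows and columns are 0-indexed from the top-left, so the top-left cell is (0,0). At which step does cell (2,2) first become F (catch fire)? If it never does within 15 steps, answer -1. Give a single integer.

Step 1: cell (2,2)='T' (+4 fires, +1 burnt)
Step 2: cell (2,2)='F' (+6 fires, +4 burnt)
  -> target ignites at step 2
Step 3: cell (2,2)='.' (+5 fires, +6 burnt)
Step 4: cell (2,2)='.' (+4 fires, +5 burnt)
Step 5: cell (2,2)='.' (+2 fires, +4 burnt)
Step 6: cell (2,2)='.' (+0 fires, +2 burnt)
  fire out at step 6

2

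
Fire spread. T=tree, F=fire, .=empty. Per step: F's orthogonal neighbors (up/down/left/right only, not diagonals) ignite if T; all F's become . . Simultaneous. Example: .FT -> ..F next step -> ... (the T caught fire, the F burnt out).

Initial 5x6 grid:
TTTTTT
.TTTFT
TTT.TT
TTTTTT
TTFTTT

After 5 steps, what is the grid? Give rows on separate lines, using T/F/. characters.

Step 1: 7 trees catch fire, 2 burn out
  TTTTFT
  .TTF.F
  TTT.FT
  TTFTTT
  TF.FTT
Step 2: 10 trees catch fire, 7 burn out
  TTTF.F
  .TF...
  TTF..F
  TF.FFT
  F...FT
Step 3: 6 trees catch fire, 10 burn out
  TTF...
  .F....
  TF....
  F....F
  .....F
Step 4: 2 trees catch fire, 6 burn out
  TF....
  ......
  F.....
  ......
  ......
Step 5: 1 trees catch fire, 2 burn out
  F.....
  ......
  ......
  ......
  ......

F.....
......
......
......
......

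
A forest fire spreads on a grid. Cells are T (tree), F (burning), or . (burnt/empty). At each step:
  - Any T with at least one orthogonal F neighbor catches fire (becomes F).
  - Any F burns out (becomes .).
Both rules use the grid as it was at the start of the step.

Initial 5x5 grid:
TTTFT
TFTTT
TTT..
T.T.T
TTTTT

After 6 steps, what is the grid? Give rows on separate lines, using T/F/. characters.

Step 1: 7 trees catch fire, 2 burn out
  TFF.F
  F.FFT
  TFT..
  T.T.T
  TTTTT
Step 2: 4 trees catch fire, 7 burn out
  F....
  ....F
  F.F..
  T.T.T
  TTTTT
Step 3: 2 trees catch fire, 4 burn out
  .....
  .....
  .....
  F.F.T
  TTTTT
Step 4: 2 trees catch fire, 2 burn out
  .....
  .....
  .....
  ....T
  FTFTT
Step 5: 2 trees catch fire, 2 burn out
  .....
  .....
  .....
  ....T
  .F.FT
Step 6: 1 trees catch fire, 2 burn out
  .....
  .....
  .....
  ....T
  ....F

.....
.....
.....
....T
....F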